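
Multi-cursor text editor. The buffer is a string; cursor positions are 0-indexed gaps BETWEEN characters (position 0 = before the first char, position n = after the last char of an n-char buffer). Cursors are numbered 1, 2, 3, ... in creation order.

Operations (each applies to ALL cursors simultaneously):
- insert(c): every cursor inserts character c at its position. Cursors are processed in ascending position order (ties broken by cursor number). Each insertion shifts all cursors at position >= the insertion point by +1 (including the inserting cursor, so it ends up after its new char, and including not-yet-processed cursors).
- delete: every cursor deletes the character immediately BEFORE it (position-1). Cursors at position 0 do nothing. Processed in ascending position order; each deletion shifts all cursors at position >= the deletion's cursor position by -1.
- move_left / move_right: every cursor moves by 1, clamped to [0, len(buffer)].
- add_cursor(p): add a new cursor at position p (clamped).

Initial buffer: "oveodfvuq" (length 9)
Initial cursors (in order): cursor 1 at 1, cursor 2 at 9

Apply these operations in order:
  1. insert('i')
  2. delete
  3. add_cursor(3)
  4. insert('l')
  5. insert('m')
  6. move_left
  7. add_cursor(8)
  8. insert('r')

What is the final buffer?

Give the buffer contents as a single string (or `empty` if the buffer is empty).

Answer: olrmvelrmordfvuqlrm

Derivation:
After op 1 (insert('i')): buffer="oiveodfvuqi" (len 11), cursors c1@2 c2@11, authorship .1........2
After op 2 (delete): buffer="oveodfvuq" (len 9), cursors c1@1 c2@9, authorship .........
After op 3 (add_cursor(3)): buffer="oveodfvuq" (len 9), cursors c1@1 c3@3 c2@9, authorship .........
After op 4 (insert('l')): buffer="olvelodfvuql" (len 12), cursors c1@2 c3@5 c2@12, authorship .1..3......2
After op 5 (insert('m')): buffer="olmvelmodfvuqlm" (len 15), cursors c1@3 c3@7 c2@15, authorship .11..33......22
After op 6 (move_left): buffer="olmvelmodfvuqlm" (len 15), cursors c1@2 c3@6 c2@14, authorship .11..33......22
After op 7 (add_cursor(8)): buffer="olmvelmodfvuqlm" (len 15), cursors c1@2 c3@6 c4@8 c2@14, authorship .11..33......22
After op 8 (insert('r')): buffer="olrmvelrmordfvuqlrm" (len 19), cursors c1@3 c3@8 c4@11 c2@18, authorship .111..333.4.....222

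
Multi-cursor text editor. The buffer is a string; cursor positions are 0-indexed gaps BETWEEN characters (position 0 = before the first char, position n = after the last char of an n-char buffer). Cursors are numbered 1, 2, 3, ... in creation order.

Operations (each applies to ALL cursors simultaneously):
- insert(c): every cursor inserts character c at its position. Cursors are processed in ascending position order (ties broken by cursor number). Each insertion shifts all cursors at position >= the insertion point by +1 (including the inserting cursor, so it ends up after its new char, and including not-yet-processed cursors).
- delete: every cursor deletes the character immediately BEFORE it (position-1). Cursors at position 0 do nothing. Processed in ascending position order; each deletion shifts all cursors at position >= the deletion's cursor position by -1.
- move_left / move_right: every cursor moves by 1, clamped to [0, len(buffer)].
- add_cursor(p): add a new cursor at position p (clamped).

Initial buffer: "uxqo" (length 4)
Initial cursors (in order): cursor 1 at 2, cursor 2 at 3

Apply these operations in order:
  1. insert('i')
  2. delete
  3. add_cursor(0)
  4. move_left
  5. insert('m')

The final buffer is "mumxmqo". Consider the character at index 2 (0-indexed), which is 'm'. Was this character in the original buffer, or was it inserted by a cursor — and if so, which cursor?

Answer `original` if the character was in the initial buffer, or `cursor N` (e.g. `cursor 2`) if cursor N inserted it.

Answer: cursor 1

Derivation:
After op 1 (insert('i')): buffer="uxiqio" (len 6), cursors c1@3 c2@5, authorship ..1.2.
After op 2 (delete): buffer="uxqo" (len 4), cursors c1@2 c2@3, authorship ....
After op 3 (add_cursor(0)): buffer="uxqo" (len 4), cursors c3@0 c1@2 c2@3, authorship ....
After op 4 (move_left): buffer="uxqo" (len 4), cursors c3@0 c1@1 c2@2, authorship ....
After op 5 (insert('m')): buffer="mumxmqo" (len 7), cursors c3@1 c1@3 c2@5, authorship 3.1.2..
Authorship (.=original, N=cursor N): 3 . 1 . 2 . .
Index 2: author = 1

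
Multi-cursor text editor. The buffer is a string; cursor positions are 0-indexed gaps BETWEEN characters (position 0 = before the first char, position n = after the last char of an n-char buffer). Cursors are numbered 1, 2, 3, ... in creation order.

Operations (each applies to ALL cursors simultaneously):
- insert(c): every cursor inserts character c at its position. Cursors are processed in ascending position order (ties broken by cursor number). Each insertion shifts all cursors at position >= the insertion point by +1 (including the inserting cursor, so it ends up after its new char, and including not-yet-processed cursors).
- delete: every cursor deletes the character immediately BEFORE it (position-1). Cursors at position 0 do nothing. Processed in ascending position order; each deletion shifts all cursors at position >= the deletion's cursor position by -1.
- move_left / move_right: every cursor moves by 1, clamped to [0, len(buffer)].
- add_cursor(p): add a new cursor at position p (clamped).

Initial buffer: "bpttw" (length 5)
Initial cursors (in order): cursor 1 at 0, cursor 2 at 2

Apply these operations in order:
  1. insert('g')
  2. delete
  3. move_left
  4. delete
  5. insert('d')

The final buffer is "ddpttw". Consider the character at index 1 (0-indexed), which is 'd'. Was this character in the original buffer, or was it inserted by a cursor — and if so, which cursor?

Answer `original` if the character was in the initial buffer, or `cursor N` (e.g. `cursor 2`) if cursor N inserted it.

Answer: cursor 2

Derivation:
After op 1 (insert('g')): buffer="gbpgttw" (len 7), cursors c1@1 c2@4, authorship 1..2...
After op 2 (delete): buffer="bpttw" (len 5), cursors c1@0 c2@2, authorship .....
After op 3 (move_left): buffer="bpttw" (len 5), cursors c1@0 c2@1, authorship .....
After op 4 (delete): buffer="pttw" (len 4), cursors c1@0 c2@0, authorship ....
After op 5 (insert('d')): buffer="ddpttw" (len 6), cursors c1@2 c2@2, authorship 12....
Authorship (.=original, N=cursor N): 1 2 . . . .
Index 1: author = 2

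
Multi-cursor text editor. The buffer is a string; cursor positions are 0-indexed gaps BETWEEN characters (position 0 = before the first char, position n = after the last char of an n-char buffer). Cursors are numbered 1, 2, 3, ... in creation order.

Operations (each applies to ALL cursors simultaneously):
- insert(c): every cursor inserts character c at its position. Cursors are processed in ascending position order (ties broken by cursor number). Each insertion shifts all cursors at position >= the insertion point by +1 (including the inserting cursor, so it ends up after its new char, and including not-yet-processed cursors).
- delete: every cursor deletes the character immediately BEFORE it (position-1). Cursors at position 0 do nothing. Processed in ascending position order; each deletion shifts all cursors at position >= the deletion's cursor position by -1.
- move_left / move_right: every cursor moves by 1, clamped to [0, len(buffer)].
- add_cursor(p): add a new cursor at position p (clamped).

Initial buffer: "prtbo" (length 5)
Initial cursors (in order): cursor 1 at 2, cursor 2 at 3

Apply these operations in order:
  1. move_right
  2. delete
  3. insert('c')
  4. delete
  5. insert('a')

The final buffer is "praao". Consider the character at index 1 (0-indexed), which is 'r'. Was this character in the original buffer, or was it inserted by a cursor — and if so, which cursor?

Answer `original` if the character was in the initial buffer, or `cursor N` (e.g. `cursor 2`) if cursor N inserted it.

After op 1 (move_right): buffer="prtbo" (len 5), cursors c1@3 c2@4, authorship .....
After op 2 (delete): buffer="pro" (len 3), cursors c1@2 c2@2, authorship ...
After op 3 (insert('c')): buffer="prcco" (len 5), cursors c1@4 c2@4, authorship ..12.
After op 4 (delete): buffer="pro" (len 3), cursors c1@2 c2@2, authorship ...
After op 5 (insert('a')): buffer="praao" (len 5), cursors c1@4 c2@4, authorship ..12.
Authorship (.=original, N=cursor N): . . 1 2 .
Index 1: author = original

Answer: original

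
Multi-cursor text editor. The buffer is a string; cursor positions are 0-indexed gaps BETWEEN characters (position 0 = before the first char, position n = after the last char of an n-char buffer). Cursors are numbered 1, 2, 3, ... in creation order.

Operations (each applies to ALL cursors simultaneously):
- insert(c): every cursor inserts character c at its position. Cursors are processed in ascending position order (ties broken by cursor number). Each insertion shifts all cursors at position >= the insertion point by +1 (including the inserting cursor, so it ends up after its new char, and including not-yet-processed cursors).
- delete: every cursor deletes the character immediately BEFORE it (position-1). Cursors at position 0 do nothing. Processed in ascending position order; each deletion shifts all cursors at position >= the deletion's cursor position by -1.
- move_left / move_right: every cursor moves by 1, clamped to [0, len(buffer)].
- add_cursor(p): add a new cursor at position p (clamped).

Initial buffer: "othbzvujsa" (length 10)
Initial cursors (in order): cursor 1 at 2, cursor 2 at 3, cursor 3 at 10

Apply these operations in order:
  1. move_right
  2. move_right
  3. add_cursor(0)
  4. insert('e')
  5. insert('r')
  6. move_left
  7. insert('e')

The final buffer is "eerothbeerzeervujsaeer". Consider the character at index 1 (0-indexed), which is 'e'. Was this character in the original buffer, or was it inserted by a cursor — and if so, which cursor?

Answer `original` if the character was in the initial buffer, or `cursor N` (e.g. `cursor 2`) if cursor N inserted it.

Answer: cursor 4

Derivation:
After op 1 (move_right): buffer="othbzvujsa" (len 10), cursors c1@3 c2@4 c3@10, authorship ..........
After op 2 (move_right): buffer="othbzvujsa" (len 10), cursors c1@4 c2@5 c3@10, authorship ..........
After op 3 (add_cursor(0)): buffer="othbzvujsa" (len 10), cursors c4@0 c1@4 c2@5 c3@10, authorship ..........
After op 4 (insert('e')): buffer="eothbezevujsae" (len 14), cursors c4@1 c1@6 c2@8 c3@14, authorship 4....1.2.....3
After op 5 (insert('r')): buffer="erothberzervujsaer" (len 18), cursors c4@2 c1@8 c2@11 c3@18, authorship 44....11.22.....33
After op 6 (move_left): buffer="erothberzervujsaer" (len 18), cursors c4@1 c1@7 c2@10 c3@17, authorship 44....11.22.....33
After op 7 (insert('e')): buffer="eerothbeerzeervujsaeer" (len 22), cursors c4@2 c1@9 c2@13 c3@21, authorship 444....111.222.....333
Authorship (.=original, N=cursor N): 4 4 4 . . . . 1 1 1 . 2 2 2 . . . . . 3 3 3
Index 1: author = 4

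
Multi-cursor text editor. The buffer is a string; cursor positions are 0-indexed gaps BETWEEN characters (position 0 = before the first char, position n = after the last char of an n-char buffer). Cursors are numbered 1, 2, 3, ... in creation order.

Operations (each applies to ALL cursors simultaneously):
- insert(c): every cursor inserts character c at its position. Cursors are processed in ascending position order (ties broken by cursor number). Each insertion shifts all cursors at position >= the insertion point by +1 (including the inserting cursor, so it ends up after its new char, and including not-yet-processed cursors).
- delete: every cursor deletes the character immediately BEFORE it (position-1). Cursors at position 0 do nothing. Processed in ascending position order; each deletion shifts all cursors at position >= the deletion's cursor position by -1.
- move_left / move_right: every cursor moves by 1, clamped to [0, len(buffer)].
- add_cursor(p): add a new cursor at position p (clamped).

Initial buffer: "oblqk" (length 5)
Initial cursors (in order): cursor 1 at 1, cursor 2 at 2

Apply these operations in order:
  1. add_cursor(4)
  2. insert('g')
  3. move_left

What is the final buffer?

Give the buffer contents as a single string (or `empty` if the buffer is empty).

After op 1 (add_cursor(4)): buffer="oblqk" (len 5), cursors c1@1 c2@2 c3@4, authorship .....
After op 2 (insert('g')): buffer="ogbglqgk" (len 8), cursors c1@2 c2@4 c3@7, authorship .1.2..3.
After op 3 (move_left): buffer="ogbglqgk" (len 8), cursors c1@1 c2@3 c3@6, authorship .1.2..3.

Answer: ogbglqgk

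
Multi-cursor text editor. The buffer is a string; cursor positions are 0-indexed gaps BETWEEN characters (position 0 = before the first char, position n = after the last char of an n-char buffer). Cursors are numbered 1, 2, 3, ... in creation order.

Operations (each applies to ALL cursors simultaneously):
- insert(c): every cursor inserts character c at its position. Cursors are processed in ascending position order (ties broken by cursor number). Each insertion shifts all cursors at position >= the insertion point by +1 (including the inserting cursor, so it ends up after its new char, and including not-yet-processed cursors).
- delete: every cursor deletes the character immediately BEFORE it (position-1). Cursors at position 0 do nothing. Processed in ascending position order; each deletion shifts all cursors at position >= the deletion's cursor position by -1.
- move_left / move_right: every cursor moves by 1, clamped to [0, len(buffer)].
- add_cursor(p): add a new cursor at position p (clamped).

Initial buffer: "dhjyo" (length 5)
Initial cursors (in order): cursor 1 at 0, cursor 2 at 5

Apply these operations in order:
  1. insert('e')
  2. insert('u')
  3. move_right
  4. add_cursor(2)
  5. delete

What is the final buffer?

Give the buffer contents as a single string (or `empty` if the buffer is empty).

Answer: ehjyoe

Derivation:
After op 1 (insert('e')): buffer="edhjyoe" (len 7), cursors c1@1 c2@7, authorship 1.....2
After op 2 (insert('u')): buffer="eudhjyoeu" (len 9), cursors c1@2 c2@9, authorship 11.....22
After op 3 (move_right): buffer="eudhjyoeu" (len 9), cursors c1@3 c2@9, authorship 11.....22
After op 4 (add_cursor(2)): buffer="eudhjyoeu" (len 9), cursors c3@2 c1@3 c2@9, authorship 11.....22
After op 5 (delete): buffer="ehjyoe" (len 6), cursors c1@1 c3@1 c2@6, authorship 1....2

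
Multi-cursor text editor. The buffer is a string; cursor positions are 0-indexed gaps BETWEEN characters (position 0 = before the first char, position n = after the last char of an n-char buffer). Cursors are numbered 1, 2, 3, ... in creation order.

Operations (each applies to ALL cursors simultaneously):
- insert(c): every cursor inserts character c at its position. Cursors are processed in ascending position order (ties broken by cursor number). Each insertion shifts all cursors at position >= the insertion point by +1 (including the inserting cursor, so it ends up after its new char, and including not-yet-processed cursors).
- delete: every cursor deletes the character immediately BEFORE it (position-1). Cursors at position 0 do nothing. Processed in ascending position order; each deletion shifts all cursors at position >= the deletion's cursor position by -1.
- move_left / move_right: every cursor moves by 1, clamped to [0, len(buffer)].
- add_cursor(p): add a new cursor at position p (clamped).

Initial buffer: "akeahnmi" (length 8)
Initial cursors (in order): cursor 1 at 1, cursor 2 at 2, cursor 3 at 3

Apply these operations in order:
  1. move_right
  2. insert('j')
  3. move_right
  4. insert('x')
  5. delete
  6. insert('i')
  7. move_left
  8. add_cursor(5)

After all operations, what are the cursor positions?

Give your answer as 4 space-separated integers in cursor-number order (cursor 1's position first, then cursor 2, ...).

After op 1 (move_right): buffer="akeahnmi" (len 8), cursors c1@2 c2@3 c3@4, authorship ........
After op 2 (insert('j')): buffer="akjejajhnmi" (len 11), cursors c1@3 c2@5 c3@7, authorship ..1.2.3....
After op 3 (move_right): buffer="akjejajhnmi" (len 11), cursors c1@4 c2@6 c3@8, authorship ..1.2.3....
After op 4 (insert('x')): buffer="akjexjaxjhxnmi" (len 14), cursors c1@5 c2@8 c3@11, authorship ..1.12.23.3...
After op 5 (delete): buffer="akjejajhnmi" (len 11), cursors c1@4 c2@6 c3@8, authorship ..1.2.3....
After op 6 (insert('i')): buffer="akjeijaijhinmi" (len 14), cursors c1@5 c2@8 c3@11, authorship ..1.12.23.3...
After op 7 (move_left): buffer="akjeijaijhinmi" (len 14), cursors c1@4 c2@7 c3@10, authorship ..1.12.23.3...
After op 8 (add_cursor(5)): buffer="akjeijaijhinmi" (len 14), cursors c1@4 c4@5 c2@7 c3@10, authorship ..1.12.23.3...

Answer: 4 7 10 5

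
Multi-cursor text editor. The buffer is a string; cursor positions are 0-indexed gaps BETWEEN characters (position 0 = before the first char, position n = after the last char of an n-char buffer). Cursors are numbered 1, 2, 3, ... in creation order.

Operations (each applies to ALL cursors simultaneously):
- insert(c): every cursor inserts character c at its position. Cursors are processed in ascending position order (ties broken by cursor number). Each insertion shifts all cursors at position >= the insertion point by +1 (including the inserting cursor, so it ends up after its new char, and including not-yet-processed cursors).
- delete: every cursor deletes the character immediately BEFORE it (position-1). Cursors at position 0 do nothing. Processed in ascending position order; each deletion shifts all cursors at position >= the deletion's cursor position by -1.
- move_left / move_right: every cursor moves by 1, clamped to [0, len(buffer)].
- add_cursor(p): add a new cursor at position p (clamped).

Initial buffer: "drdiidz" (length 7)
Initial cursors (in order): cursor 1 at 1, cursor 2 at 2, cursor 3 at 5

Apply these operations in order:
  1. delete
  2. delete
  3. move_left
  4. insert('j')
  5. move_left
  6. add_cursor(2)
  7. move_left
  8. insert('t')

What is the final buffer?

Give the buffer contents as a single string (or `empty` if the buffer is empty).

Answer: jttttjjddz

Derivation:
After op 1 (delete): buffer="didz" (len 4), cursors c1@0 c2@0 c3@2, authorship ....
After op 2 (delete): buffer="ddz" (len 3), cursors c1@0 c2@0 c3@1, authorship ...
After op 3 (move_left): buffer="ddz" (len 3), cursors c1@0 c2@0 c3@0, authorship ...
After op 4 (insert('j')): buffer="jjjddz" (len 6), cursors c1@3 c2@3 c3@3, authorship 123...
After op 5 (move_left): buffer="jjjddz" (len 6), cursors c1@2 c2@2 c3@2, authorship 123...
After op 6 (add_cursor(2)): buffer="jjjddz" (len 6), cursors c1@2 c2@2 c3@2 c4@2, authorship 123...
After op 7 (move_left): buffer="jjjddz" (len 6), cursors c1@1 c2@1 c3@1 c4@1, authorship 123...
After op 8 (insert('t')): buffer="jttttjjddz" (len 10), cursors c1@5 c2@5 c3@5 c4@5, authorship 1123423...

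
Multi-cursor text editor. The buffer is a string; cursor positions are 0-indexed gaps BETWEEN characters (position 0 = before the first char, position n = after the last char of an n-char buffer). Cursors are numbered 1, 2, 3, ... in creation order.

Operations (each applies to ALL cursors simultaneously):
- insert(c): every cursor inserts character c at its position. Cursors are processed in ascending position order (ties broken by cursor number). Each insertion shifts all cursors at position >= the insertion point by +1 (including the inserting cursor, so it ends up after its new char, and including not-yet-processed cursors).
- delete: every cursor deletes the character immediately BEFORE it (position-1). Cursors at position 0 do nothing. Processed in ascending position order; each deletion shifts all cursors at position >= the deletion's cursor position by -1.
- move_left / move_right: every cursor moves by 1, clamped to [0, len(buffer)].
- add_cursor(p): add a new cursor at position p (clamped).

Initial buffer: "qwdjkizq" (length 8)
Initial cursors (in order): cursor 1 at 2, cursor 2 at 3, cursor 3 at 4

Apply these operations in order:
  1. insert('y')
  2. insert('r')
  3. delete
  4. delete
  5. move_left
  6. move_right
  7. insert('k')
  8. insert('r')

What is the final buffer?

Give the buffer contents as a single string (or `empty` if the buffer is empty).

After op 1 (insert('y')): buffer="qwydyjykizq" (len 11), cursors c1@3 c2@5 c3@7, authorship ..1.2.3....
After op 2 (insert('r')): buffer="qwyrdyrjyrkizq" (len 14), cursors c1@4 c2@7 c3@10, authorship ..11.22.33....
After op 3 (delete): buffer="qwydyjykizq" (len 11), cursors c1@3 c2@5 c3@7, authorship ..1.2.3....
After op 4 (delete): buffer="qwdjkizq" (len 8), cursors c1@2 c2@3 c3@4, authorship ........
After op 5 (move_left): buffer="qwdjkizq" (len 8), cursors c1@1 c2@2 c3@3, authorship ........
After op 6 (move_right): buffer="qwdjkizq" (len 8), cursors c1@2 c2@3 c3@4, authorship ........
After op 7 (insert('k')): buffer="qwkdkjkkizq" (len 11), cursors c1@3 c2@5 c3@7, authorship ..1.2.3....
After op 8 (insert('r')): buffer="qwkrdkrjkrkizq" (len 14), cursors c1@4 c2@7 c3@10, authorship ..11.22.33....

Answer: qwkrdkrjkrkizq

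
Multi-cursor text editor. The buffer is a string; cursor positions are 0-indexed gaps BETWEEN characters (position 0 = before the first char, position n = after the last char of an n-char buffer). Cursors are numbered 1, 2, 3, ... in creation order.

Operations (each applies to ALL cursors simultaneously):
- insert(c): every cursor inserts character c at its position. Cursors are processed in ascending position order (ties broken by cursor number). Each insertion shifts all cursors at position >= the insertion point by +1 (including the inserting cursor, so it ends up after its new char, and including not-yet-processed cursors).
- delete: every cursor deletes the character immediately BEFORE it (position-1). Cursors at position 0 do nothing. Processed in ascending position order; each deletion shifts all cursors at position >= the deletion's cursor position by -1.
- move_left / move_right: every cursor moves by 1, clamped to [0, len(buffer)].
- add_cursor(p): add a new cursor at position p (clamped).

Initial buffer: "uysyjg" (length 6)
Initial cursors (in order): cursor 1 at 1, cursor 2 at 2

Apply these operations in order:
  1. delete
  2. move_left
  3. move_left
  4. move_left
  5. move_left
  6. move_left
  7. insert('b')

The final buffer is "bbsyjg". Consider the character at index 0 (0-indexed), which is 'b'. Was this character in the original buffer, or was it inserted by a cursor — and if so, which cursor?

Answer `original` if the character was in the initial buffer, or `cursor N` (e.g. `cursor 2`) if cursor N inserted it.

Answer: cursor 1

Derivation:
After op 1 (delete): buffer="syjg" (len 4), cursors c1@0 c2@0, authorship ....
After op 2 (move_left): buffer="syjg" (len 4), cursors c1@0 c2@0, authorship ....
After op 3 (move_left): buffer="syjg" (len 4), cursors c1@0 c2@0, authorship ....
After op 4 (move_left): buffer="syjg" (len 4), cursors c1@0 c2@0, authorship ....
After op 5 (move_left): buffer="syjg" (len 4), cursors c1@0 c2@0, authorship ....
After op 6 (move_left): buffer="syjg" (len 4), cursors c1@0 c2@0, authorship ....
After op 7 (insert('b')): buffer="bbsyjg" (len 6), cursors c1@2 c2@2, authorship 12....
Authorship (.=original, N=cursor N): 1 2 . . . .
Index 0: author = 1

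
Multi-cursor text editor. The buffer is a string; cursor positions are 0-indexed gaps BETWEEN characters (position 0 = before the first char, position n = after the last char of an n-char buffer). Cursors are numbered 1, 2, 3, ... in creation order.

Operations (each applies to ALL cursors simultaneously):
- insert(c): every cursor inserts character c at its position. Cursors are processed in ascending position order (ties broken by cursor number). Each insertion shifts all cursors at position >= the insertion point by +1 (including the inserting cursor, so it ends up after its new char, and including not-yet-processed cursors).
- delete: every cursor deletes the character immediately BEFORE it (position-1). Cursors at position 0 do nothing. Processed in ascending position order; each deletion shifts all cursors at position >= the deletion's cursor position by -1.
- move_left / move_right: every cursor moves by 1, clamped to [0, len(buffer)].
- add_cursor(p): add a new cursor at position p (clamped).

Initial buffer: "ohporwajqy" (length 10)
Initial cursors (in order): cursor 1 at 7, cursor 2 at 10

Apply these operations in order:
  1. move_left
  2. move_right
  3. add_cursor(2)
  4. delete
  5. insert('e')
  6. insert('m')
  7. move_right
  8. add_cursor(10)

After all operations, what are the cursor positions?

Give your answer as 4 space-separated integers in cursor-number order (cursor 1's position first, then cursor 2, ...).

After op 1 (move_left): buffer="ohporwajqy" (len 10), cursors c1@6 c2@9, authorship ..........
After op 2 (move_right): buffer="ohporwajqy" (len 10), cursors c1@7 c2@10, authorship ..........
After op 3 (add_cursor(2)): buffer="ohporwajqy" (len 10), cursors c3@2 c1@7 c2@10, authorship ..........
After op 4 (delete): buffer="oporwjq" (len 7), cursors c3@1 c1@5 c2@7, authorship .......
After op 5 (insert('e')): buffer="oeporwejqe" (len 10), cursors c3@2 c1@7 c2@10, authorship .3....1..2
After op 6 (insert('m')): buffer="oemporwemjqem" (len 13), cursors c3@3 c1@9 c2@13, authorship .33....11..22
After op 7 (move_right): buffer="oemporwemjqem" (len 13), cursors c3@4 c1@10 c2@13, authorship .33....11..22
After op 8 (add_cursor(10)): buffer="oemporwemjqem" (len 13), cursors c3@4 c1@10 c4@10 c2@13, authorship .33....11..22

Answer: 10 13 4 10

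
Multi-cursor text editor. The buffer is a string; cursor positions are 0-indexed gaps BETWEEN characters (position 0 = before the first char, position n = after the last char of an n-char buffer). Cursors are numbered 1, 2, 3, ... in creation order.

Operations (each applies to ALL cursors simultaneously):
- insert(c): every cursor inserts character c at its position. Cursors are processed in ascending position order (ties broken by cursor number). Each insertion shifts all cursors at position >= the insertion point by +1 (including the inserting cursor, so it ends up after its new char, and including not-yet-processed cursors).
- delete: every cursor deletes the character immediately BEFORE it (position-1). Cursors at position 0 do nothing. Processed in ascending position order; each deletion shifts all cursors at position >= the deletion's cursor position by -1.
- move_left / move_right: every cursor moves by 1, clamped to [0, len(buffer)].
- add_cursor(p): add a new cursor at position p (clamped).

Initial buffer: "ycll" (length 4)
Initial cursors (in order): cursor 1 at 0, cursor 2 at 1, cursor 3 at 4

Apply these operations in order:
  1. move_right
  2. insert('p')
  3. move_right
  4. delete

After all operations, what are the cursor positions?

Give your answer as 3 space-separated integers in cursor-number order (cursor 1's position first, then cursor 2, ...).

Answer: 2 3 4

Derivation:
After op 1 (move_right): buffer="ycll" (len 4), cursors c1@1 c2@2 c3@4, authorship ....
After op 2 (insert('p')): buffer="ypcpllp" (len 7), cursors c1@2 c2@4 c3@7, authorship .1.2..3
After op 3 (move_right): buffer="ypcpllp" (len 7), cursors c1@3 c2@5 c3@7, authorship .1.2..3
After op 4 (delete): buffer="yppl" (len 4), cursors c1@2 c2@3 c3@4, authorship .12.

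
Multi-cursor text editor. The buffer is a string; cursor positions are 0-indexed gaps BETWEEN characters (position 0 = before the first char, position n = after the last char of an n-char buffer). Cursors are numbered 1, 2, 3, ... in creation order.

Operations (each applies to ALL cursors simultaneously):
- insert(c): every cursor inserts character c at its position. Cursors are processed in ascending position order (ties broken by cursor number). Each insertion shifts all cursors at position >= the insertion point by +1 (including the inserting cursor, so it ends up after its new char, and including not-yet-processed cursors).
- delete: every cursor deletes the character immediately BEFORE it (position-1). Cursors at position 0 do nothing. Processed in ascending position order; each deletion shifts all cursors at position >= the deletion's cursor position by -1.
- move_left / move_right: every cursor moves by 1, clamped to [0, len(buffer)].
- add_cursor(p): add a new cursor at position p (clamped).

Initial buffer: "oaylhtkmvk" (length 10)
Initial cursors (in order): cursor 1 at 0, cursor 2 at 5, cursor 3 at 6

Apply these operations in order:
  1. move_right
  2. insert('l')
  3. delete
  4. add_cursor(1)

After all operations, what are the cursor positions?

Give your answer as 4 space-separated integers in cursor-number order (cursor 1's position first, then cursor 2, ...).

After op 1 (move_right): buffer="oaylhtkmvk" (len 10), cursors c1@1 c2@6 c3@7, authorship ..........
After op 2 (insert('l')): buffer="olaylhtlklmvk" (len 13), cursors c1@2 c2@8 c3@10, authorship .1.....2.3...
After op 3 (delete): buffer="oaylhtkmvk" (len 10), cursors c1@1 c2@6 c3@7, authorship ..........
After op 4 (add_cursor(1)): buffer="oaylhtkmvk" (len 10), cursors c1@1 c4@1 c2@6 c3@7, authorship ..........

Answer: 1 6 7 1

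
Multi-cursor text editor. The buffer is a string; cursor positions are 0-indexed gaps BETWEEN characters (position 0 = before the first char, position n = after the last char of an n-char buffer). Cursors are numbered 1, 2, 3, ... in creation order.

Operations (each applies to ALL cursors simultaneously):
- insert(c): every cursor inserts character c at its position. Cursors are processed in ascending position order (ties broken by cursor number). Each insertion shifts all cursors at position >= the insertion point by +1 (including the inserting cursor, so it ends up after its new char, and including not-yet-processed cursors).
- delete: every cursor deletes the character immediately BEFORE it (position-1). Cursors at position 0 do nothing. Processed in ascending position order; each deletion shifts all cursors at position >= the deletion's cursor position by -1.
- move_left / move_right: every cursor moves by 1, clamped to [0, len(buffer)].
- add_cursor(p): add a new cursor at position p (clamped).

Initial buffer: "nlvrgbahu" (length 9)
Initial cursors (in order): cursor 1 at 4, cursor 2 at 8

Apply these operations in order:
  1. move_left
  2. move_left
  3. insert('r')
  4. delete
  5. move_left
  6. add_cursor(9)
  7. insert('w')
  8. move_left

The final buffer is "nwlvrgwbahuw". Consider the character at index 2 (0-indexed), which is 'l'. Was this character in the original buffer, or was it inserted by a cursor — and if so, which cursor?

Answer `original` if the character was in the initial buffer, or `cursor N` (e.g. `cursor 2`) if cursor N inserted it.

After op 1 (move_left): buffer="nlvrgbahu" (len 9), cursors c1@3 c2@7, authorship .........
After op 2 (move_left): buffer="nlvrgbahu" (len 9), cursors c1@2 c2@6, authorship .........
After op 3 (insert('r')): buffer="nlrvrgbrahu" (len 11), cursors c1@3 c2@8, authorship ..1....2...
After op 4 (delete): buffer="nlvrgbahu" (len 9), cursors c1@2 c2@6, authorship .........
After op 5 (move_left): buffer="nlvrgbahu" (len 9), cursors c1@1 c2@5, authorship .........
After op 6 (add_cursor(9)): buffer="nlvrgbahu" (len 9), cursors c1@1 c2@5 c3@9, authorship .........
After op 7 (insert('w')): buffer="nwlvrgwbahuw" (len 12), cursors c1@2 c2@7 c3@12, authorship .1....2....3
After op 8 (move_left): buffer="nwlvrgwbahuw" (len 12), cursors c1@1 c2@6 c3@11, authorship .1....2....3
Authorship (.=original, N=cursor N): . 1 . . . . 2 . . . . 3
Index 2: author = original

Answer: original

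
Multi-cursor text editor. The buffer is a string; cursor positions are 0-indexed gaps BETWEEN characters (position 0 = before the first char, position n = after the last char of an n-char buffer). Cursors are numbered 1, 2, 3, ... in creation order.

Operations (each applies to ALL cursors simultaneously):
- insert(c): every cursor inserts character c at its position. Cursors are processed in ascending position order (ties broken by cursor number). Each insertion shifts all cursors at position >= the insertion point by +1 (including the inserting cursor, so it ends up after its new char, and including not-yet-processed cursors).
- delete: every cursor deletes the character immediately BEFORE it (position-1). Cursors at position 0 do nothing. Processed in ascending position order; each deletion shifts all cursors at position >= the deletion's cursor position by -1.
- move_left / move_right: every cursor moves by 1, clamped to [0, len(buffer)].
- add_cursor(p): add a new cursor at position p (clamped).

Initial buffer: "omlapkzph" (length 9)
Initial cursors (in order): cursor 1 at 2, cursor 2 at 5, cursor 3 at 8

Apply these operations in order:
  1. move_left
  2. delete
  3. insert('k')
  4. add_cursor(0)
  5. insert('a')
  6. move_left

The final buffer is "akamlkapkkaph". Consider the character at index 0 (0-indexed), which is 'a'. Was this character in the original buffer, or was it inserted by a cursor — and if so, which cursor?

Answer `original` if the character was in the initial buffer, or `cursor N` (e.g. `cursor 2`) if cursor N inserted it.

After op 1 (move_left): buffer="omlapkzph" (len 9), cursors c1@1 c2@4 c3@7, authorship .........
After op 2 (delete): buffer="mlpkph" (len 6), cursors c1@0 c2@2 c3@4, authorship ......
After op 3 (insert('k')): buffer="kmlkpkkph" (len 9), cursors c1@1 c2@4 c3@7, authorship 1..2..3..
After op 4 (add_cursor(0)): buffer="kmlkpkkph" (len 9), cursors c4@0 c1@1 c2@4 c3@7, authorship 1..2..3..
After op 5 (insert('a')): buffer="akamlkapkkaph" (len 13), cursors c4@1 c1@3 c2@7 c3@11, authorship 411..22..33..
After op 6 (move_left): buffer="akamlkapkkaph" (len 13), cursors c4@0 c1@2 c2@6 c3@10, authorship 411..22..33..
Authorship (.=original, N=cursor N): 4 1 1 . . 2 2 . . 3 3 . .
Index 0: author = 4

Answer: cursor 4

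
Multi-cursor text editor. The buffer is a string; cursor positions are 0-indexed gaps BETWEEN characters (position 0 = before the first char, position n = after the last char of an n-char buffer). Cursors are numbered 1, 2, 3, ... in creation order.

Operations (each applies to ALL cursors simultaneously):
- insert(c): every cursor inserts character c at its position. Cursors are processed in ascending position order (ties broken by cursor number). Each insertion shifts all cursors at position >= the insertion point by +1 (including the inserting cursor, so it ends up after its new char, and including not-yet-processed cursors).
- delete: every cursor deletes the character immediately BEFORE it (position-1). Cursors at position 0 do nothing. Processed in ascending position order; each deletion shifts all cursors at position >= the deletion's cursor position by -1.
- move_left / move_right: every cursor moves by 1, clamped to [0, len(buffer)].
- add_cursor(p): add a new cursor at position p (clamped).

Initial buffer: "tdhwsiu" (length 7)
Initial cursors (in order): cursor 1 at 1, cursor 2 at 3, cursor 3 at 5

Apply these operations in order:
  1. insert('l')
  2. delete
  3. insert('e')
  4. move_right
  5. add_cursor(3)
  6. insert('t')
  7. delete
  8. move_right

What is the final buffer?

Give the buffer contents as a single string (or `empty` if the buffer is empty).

After op 1 (insert('l')): buffer="tldhlwsliu" (len 10), cursors c1@2 c2@5 c3@8, authorship .1..2..3..
After op 2 (delete): buffer="tdhwsiu" (len 7), cursors c1@1 c2@3 c3@5, authorship .......
After op 3 (insert('e')): buffer="tedhewseiu" (len 10), cursors c1@2 c2@5 c3@8, authorship .1..2..3..
After op 4 (move_right): buffer="tedhewseiu" (len 10), cursors c1@3 c2@6 c3@9, authorship .1..2..3..
After op 5 (add_cursor(3)): buffer="tedhewseiu" (len 10), cursors c1@3 c4@3 c2@6 c3@9, authorship .1..2..3..
After op 6 (insert('t')): buffer="tedtthewtseitu" (len 14), cursors c1@5 c4@5 c2@9 c3@13, authorship .1.14.2.2.3.3.
After op 7 (delete): buffer="tedhewseiu" (len 10), cursors c1@3 c4@3 c2@6 c3@9, authorship .1..2..3..
After op 8 (move_right): buffer="tedhewseiu" (len 10), cursors c1@4 c4@4 c2@7 c3@10, authorship .1..2..3..

Answer: tedhewseiu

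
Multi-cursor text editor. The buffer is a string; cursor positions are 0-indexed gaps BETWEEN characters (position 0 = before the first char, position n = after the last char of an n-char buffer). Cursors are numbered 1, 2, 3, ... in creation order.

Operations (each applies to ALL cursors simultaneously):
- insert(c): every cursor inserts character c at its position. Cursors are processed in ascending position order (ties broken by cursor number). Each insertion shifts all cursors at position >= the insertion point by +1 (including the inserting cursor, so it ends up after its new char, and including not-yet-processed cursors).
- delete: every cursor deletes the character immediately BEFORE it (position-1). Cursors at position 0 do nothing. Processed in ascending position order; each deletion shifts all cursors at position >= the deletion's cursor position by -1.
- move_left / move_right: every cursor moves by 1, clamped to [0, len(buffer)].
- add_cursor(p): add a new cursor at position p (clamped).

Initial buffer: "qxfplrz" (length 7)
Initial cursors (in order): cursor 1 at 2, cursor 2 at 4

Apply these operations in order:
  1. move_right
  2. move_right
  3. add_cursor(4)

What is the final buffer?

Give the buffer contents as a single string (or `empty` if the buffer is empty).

Answer: qxfplrz

Derivation:
After op 1 (move_right): buffer="qxfplrz" (len 7), cursors c1@3 c2@5, authorship .......
After op 2 (move_right): buffer="qxfplrz" (len 7), cursors c1@4 c2@6, authorship .......
After op 3 (add_cursor(4)): buffer="qxfplrz" (len 7), cursors c1@4 c3@4 c2@6, authorship .......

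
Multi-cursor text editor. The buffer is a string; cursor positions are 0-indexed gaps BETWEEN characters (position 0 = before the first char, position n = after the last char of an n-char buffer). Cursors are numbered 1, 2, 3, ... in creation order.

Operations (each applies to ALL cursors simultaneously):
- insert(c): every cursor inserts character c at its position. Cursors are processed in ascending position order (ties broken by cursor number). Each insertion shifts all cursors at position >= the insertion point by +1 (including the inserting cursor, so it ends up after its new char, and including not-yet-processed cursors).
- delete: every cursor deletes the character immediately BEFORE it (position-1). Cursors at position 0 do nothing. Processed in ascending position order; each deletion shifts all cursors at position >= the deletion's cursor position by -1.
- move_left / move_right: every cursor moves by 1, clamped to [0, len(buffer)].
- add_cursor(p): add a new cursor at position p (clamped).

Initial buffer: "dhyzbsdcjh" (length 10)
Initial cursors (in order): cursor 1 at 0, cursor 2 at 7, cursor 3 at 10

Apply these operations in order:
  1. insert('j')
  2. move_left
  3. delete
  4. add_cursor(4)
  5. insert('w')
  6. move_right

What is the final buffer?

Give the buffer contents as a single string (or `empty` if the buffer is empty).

After op 1 (insert('j')): buffer="jdhyzbsdjcjhj" (len 13), cursors c1@1 c2@9 c3@13, authorship 1.......2...3
After op 2 (move_left): buffer="jdhyzbsdjcjhj" (len 13), cursors c1@0 c2@8 c3@12, authorship 1.......2...3
After op 3 (delete): buffer="jdhyzbsjcjj" (len 11), cursors c1@0 c2@7 c3@10, authorship 1......2..3
After op 4 (add_cursor(4)): buffer="jdhyzbsjcjj" (len 11), cursors c1@0 c4@4 c2@7 c3@10, authorship 1......2..3
After op 5 (insert('w')): buffer="wjdhywzbswjcjwj" (len 15), cursors c1@1 c4@6 c2@10 c3@14, authorship 11...4...22..33
After op 6 (move_right): buffer="wjdhywzbswjcjwj" (len 15), cursors c1@2 c4@7 c2@11 c3@15, authorship 11...4...22..33

Answer: wjdhywzbswjcjwj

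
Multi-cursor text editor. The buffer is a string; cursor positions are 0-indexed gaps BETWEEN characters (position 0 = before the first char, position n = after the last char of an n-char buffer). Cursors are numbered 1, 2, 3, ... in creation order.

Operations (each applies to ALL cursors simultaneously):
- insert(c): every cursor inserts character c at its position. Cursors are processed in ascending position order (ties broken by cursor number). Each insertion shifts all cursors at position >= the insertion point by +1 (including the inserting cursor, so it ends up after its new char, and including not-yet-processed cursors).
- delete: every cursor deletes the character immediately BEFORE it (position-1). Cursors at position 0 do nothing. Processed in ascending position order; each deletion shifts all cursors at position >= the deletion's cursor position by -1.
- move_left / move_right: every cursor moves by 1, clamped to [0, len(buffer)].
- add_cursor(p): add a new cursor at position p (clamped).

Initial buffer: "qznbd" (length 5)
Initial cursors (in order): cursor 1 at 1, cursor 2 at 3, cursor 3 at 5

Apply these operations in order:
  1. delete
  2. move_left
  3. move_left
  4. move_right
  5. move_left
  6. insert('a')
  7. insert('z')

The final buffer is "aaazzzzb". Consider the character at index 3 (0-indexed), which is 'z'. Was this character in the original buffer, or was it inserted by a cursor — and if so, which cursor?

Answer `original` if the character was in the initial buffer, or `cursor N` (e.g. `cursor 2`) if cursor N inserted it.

After op 1 (delete): buffer="zb" (len 2), cursors c1@0 c2@1 c3@2, authorship ..
After op 2 (move_left): buffer="zb" (len 2), cursors c1@0 c2@0 c3@1, authorship ..
After op 3 (move_left): buffer="zb" (len 2), cursors c1@0 c2@0 c3@0, authorship ..
After op 4 (move_right): buffer="zb" (len 2), cursors c1@1 c2@1 c3@1, authorship ..
After op 5 (move_left): buffer="zb" (len 2), cursors c1@0 c2@0 c3@0, authorship ..
After op 6 (insert('a')): buffer="aaazb" (len 5), cursors c1@3 c2@3 c3@3, authorship 123..
After op 7 (insert('z')): buffer="aaazzzzb" (len 8), cursors c1@6 c2@6 c3@6, authorship 123123..
Authorship (.=original, N=cursor N): 1 2 3 1 2 3 . .
Index 3: author = 1

Answer: cursor 1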